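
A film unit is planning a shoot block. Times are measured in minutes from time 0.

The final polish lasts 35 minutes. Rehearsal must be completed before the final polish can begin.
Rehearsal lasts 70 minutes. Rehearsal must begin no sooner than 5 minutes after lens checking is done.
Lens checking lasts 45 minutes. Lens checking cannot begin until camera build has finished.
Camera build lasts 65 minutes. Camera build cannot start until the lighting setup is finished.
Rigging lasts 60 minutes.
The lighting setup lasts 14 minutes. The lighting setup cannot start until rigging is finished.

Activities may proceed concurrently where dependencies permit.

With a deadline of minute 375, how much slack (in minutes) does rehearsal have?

Rigging can start immediately at minute 0; it finishes at minute 60.
The lighting setup waits on rigging (finishes minute 60), so it starts at minute 60 and finishes at 60 + 14 = minute 74.
Camera build cannot begin until the lighting setup (finishes minute 74). It runs from minute 74 to 74 + 65 = minute 139.
Lens checking waits on camera build (finishes minute 139), so it starts at minute 139 and finishes at 139 + 45 = minute 184.
Rehearsal waits on lens checking (finishes minute 184, plus 5-minute gap → minute 189), so it starts at minute 189 and finishes at 189 + 70 = minute 259.

Working backward from the deadline:
The final polish has no dependents, so it just needs to finish by minute 375. Starting by 375 − 35 = minute 340 achieves that.
Rehearsal has to be done before the final polish (must start by minute 340). That means finishing by minute 340, i.e. starting by 340 − 70 = minute 270.
So rehearsal can start as early as minute 189 and as late as minute 270, giving 270 − 189 = 81 minutes of slack.

81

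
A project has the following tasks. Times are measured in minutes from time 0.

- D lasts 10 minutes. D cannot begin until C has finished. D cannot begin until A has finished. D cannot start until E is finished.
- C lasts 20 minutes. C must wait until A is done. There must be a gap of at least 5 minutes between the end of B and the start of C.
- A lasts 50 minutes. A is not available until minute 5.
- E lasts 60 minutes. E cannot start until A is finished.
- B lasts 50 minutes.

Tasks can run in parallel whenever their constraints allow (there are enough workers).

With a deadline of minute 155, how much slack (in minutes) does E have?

30

A cannot begin until its own release at minute 5. It runs from minute 5 to 5 + 50 = minute 55.
E waits on A (finishes minute 55), so it starts at minute 55 and finishes at 55 + 60 = minute 115.

Working backward from the deadline:
D has no dependents, so it just needs to finish by minute 155. Starting by 155 − 10 = minute 145 achieves that.
E has to be done before D (must start by minute 145). That means finishing by minute 145, i.e. starting by 145 − 60 = minute 85.
So E can start as early as minute 55 and as late as minute 85, giving 85 − 55 = 30 minutes of slack.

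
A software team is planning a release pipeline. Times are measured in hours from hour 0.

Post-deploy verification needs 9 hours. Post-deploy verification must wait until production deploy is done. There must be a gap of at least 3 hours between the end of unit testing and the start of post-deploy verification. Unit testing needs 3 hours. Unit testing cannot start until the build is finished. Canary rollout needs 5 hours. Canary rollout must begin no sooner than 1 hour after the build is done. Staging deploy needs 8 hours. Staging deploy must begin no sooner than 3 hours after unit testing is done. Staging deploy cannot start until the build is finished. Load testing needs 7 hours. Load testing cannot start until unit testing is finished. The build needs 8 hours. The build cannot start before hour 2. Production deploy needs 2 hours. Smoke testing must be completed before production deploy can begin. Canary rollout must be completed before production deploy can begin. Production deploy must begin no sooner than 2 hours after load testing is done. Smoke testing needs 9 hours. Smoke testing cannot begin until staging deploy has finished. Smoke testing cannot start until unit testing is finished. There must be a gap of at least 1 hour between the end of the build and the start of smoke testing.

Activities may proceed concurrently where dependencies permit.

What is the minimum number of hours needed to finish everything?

44

After its own release at hour 2, the build can start at hour 2 and finishes at hour 10.
Canary rollout waits on the build (finishes hour 10, plus 1-hour gap → hour 11), so it starts at hour 11 and finishes at 11 + 5 = hour 16.
After the build (finishes hour 10), unit testing can start at hour 10 and finishes at hour 13.
After unit testing (finishes hour 13), load testing can start at hour 13 and finishes at hour 20.
Staging deploy needs all of unit testing (finishes hour 13, plus 3-hour gap → hour 16); the build (finishes hour 10). That puts its earliest start at hour 16; it finishes at 16 + 8 = hour 24.
Smoke testing needs all of staging deploy (finishes hour 24); unit testing (finishes hour 13); the build (finishes hour 10, plus 1-hour gap → hour 11). That puts its earliest start at hour 24; it finishes at 24 + 9 = hour 33.
Production deploy needs all of smoke testing (finishes hour 33); canary rollout (finishes hour 16); load testing (finishes hour 20, plus 2-hour gap → hour 22). That puts its earliest start at hour 33; it finishes at 33 + 2 = hour 35.
Post-deploy verification cannot start until production deploy (finishes hour 35); unit testing (finishes hour 13, plus 3-hour gap → hour 16). The controlling bound is hour 35, so post-deploy verification finishes at 35 + 9 = hour 44.
All tasks are finished once the last one completes. Finish times: The build at 10, Unit testing at 13, Staging deploy at 24, Smoke testing at 33, Canary rollout at 16, Load testing at 20, Production deploy at 35, Post-deploy verification at 44. The latest is hour 44.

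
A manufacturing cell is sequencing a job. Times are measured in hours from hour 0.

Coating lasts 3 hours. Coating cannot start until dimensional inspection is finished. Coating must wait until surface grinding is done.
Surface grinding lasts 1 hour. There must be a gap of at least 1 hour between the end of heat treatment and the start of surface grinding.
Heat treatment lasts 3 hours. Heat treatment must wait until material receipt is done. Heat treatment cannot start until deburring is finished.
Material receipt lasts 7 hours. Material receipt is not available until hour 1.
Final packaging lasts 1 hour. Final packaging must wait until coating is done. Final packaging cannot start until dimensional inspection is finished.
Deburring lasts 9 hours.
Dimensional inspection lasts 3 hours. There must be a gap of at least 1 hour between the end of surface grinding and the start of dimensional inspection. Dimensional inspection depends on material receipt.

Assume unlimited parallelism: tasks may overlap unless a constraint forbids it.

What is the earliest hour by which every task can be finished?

Nothing blocks deburring, so it runs from hour 0 to hour 9.
Material receipt cannot begin until its own release at hour 1. It runs from hour 1 to 1 + 7 = hour 8.
Heat treatment has to wait for material receipt (finishes hour 8); deburring (finishes hour 9). The latest of these is hour 9, so heat treatment runs hour 9 to 9 + 3 = hour 12.
Surface grinding waits on heat treatment (finishes hour 12, plus 1-hour gap → hour 13), so it starts at hour 13 and finishes at 13 + 1 = hour 14.
For dimensional inspection: surface grinding (finishes hour 14, plus 1-hour gap → hour 15); material receipt (finishes hour 8). Taking the maximum gives a start of hour 15, and it finishes at 15 + 3 = hour 18.
For coating: dimensional inspection (finishes hour 18); surface grinding (finishes hour 14). Taking the maximum gives a start of hour 18, and it finishes at 18 + 3 = hour 21.
For final packaging: coating (finishes hour 21); dimensional inspection (finishes hour 18). Taking the maximum gives a start of hour 21, and it finishes at 21 + 1 = hour 22.
All tasks are finished once the last one completes. Finish times: Material receipt at 8, Deburring at 9, Heat treatment at 12, Surface grinding at 14, Dimensional inspection at 18, Coating at 21, Final packaging at 22. The latest is hour 22.

22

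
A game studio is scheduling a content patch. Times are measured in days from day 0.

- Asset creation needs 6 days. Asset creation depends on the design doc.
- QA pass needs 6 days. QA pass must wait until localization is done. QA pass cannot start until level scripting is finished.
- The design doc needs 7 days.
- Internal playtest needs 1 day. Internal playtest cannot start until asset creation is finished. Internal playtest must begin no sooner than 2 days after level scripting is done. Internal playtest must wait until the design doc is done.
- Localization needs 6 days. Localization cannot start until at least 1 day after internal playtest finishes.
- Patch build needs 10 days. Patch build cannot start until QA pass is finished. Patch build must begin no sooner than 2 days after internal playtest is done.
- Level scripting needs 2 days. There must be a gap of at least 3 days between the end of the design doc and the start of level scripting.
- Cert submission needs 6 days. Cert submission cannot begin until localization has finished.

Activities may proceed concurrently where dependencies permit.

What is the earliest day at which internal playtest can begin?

The design doc can start immediately at day 0; it finishes at day 7.
Level scripting waits on the design doc (finishes day 7, plus 3-day gap → day 10), so it starts at day 10 and finishes at 10 + 2 = day 12.
Asset creation waits on the design doc (finishes day 7), so it starts at day 7 and finishes at 7 + 6 = day 13.
Internal playtest waits on asset creation (finishes day 13); level scripting (finishes day 12, plus 2-day gap → day 14); the design doc (finishes day 7). The latest of these is day 14, which is the earliest internal playtest can start.

14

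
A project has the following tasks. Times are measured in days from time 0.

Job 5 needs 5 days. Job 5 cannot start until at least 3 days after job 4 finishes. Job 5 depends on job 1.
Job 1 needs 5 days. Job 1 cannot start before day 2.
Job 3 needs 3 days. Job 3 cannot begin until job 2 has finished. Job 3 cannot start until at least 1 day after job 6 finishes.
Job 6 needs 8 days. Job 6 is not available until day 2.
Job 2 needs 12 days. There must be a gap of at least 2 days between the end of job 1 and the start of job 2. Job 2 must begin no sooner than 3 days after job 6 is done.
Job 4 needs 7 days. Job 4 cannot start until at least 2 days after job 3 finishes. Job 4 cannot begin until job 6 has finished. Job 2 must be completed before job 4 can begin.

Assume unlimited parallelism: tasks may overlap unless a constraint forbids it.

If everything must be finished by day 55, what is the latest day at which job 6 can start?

Job 5 must finish by day 55; it takes 5 days, so it must start by 55 − 5 = day 50.
Since job 5 (must start by day 50, minus 3-day gap → day 47) depends on it, job 4 must finish by day 47. Backing off its 7-day duration gives a latest start of day 40.
Job 3 must finish before job 4 (must start by day 40, minus 2-day gap → day 38). With a 3-day duration, job 3 must start by 38 − 3 = day 35.
For job 2: job 3 (must start by day 35); job 4 (must start by day 40). The most restrictive is day 35; with a 12-day duration, job 2 must start by day 23.
Job 6 must finish in time for job 2 (must start by day 23, minus 3-day gap → day 20); job 3 (must start by day 35, minus 1-day gap → day 34); job 4 (must start by day 40). The tightest is day 20, so job 6 must start by 20 − 8 = day 12.

12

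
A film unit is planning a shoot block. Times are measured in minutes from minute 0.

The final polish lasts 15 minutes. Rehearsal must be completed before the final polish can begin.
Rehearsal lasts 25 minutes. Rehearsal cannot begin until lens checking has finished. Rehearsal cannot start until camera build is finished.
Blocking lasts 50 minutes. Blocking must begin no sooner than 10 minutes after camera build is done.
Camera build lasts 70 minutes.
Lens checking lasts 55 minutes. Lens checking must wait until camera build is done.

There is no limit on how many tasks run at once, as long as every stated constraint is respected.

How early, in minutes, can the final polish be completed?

Camera build has no prerequisites, so it starts at minute 0 and finishes at minute 70.
Lens checking cannot begin until camera build (finishes minute 70). It runs from minute 70 to 70 + 55 = minute 125.
Rehearsal has to wait for lens checking (finishes minute 125); camera build (finishes minute 70). The latest of these is minute 125, so rehearsal runs minute 125 to 125 + 25 = minute 150.
After rehearsal (finishes minute 150), the final polish can start at minute 150 and finishes at minute 165.

165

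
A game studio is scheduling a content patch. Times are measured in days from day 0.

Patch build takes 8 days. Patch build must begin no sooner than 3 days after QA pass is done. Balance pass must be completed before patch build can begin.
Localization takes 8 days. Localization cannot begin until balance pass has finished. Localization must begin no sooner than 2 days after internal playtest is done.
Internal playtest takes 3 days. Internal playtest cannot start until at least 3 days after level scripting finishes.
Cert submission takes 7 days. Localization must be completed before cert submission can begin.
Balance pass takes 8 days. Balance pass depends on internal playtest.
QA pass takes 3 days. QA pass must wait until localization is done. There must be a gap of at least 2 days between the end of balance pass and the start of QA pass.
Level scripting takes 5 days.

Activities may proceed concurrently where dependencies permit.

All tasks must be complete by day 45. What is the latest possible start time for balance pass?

Nothing follows patch build; the deadline of day 45 is its only limit. It must start by 45 − 8 = day 37.
QA pass must finish before patch build (must start by day 37, minus 3-day gap → day 34). With a 3-day duration, QA pass must start by 34 − 3 = day 31.
Cert submission has no dependents, so it just needs to finish by day 45. Starting by 45 − 7 = day 38 achieves that.
Localization feeds QA pass (must start by day 31); cert submission (must start by day 38). Taking the minimum, localization must finish by day 31 and start by 31 − 8 = day 23.
Balance pass feeds localization (must start by day 23); QA pass (must start by day 31, minus 2-day gap → day 29); patch build (must start by day 37). Taking the minimum, balance pass must finish by day 23 and start by 23 − 8 = day 15.

15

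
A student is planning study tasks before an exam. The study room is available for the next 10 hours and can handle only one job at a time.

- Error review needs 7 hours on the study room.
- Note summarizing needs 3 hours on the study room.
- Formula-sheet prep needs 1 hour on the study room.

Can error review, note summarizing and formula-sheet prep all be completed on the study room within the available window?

No

Running back to back, the jobs need 7 + 3 + 1 = 11 hours on the study room.
Since 11 > 10, they cannot all fit.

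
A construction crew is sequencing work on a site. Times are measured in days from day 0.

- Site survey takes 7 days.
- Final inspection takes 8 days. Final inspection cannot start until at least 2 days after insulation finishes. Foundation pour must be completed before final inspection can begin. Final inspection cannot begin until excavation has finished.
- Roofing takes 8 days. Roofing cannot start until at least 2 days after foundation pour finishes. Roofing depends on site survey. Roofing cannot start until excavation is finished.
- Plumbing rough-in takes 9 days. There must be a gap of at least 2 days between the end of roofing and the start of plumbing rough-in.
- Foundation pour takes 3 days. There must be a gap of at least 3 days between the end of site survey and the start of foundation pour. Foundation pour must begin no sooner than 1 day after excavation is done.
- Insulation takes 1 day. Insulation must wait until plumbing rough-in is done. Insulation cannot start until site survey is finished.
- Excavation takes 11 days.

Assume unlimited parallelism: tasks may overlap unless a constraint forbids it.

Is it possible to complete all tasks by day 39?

No

Nothing blocks excavation, so it runs from day 0 to day 11.
Site survey has no prerequisites, so it starts at day 0 and finishes at day 7.
For foundation pour: site survey (finishes day 7, plus 3-day gap → day 10); excavation (finishes day 11, plus 1-day gap → day 12). Taking the maximum gives a start of day 12, and it finishes at 12 + 3 = day 15.
For roofing: foundation pour (finishes day 15, plus 2-day gap → day 17); site survey (finishes day 7); excavation (finishes day 11). Taking the maximum gives a start of day 17, and it finishes at 17 + 8 = day 25.
Plumbing rough-in waits on roofing (finishes day 25, plus 2-day gap → day 27), so it starts at day 27 and finishes at 27 + 9 = day 36.
Insulation has to wait for plumbing rough-in (finishes day 36); site survey (finishes day 7). The latest of these is day 36, so insulation runs day 36 to 36 + 1 = day 37.
Final inspection needs all of insulation (finishes day 37, plus 2-day gap → day 39); foundation pour (finishes day 15); excavation (finishes day 11). That puts its earliest start at day 39; it finishes at 39 + 8 = day 47.
The earliest everything can be done is day 47, which is after the deadline of 39, so it is not possible.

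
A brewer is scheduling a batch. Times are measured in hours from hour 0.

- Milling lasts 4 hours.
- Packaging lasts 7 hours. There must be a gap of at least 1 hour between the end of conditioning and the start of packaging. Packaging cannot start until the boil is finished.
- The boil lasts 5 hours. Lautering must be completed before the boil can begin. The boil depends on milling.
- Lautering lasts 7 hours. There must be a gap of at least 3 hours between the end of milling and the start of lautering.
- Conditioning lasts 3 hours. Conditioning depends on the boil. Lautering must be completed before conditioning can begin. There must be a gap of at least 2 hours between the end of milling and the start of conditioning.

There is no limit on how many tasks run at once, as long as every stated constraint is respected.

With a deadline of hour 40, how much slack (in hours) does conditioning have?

Milling has no prerequisites, so it starts at hour 0 and finishes at hour 4.
Lautering cannot begin until milling (finishes hour 4, plus 3-hour gap → hour 7). It runs from hour 7 to 7 + 7 = hour 14.
The boil needs all of lautering (finishes hour 14); milling (finishes hour 4). That puts its earliest start at hour 14; it finishes at 14 + 5 = hour 19.
For conditioning: the boil (finishes hour 19); lautering (finishes hour 14); milling (finishes hour 4, plus 2-hour gap → hour 6). Taking the maximum gives a start of hour 19, and it finishes at 19 + 3 = hour 22.

Working backward from the deadline:
Nothing follows packaging; the deadline of hour 40 is its only limit. It must start by 40 − 7 = hour 33.
Conditioning must finish before packaging (must start by hour 33, minus 1-hour gap → hour 32). With a 3-hour duration, conditioning must start by 32 − 3 = hour 29.
So conditioning can start as early as hour 19 and as late as hour 29, giving 29 − 19 = 10 hours of slack.

10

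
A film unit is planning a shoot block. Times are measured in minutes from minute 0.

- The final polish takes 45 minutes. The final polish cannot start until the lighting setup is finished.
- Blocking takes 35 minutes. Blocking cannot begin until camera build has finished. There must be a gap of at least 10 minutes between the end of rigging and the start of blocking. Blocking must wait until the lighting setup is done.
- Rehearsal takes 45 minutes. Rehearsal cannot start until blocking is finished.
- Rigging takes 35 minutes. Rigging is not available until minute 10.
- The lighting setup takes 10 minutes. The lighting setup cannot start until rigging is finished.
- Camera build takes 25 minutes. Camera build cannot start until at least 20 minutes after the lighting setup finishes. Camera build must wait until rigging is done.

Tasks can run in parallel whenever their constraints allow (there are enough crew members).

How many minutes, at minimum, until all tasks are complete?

180

Rigging cannot begin until its own release at minute 10. It runs from minute 10 to 10 + 35 = minute 45.
After rigging (finishes minute 45), the lighting setup can start at minute 45 and finishes at minute 55.
After the lighting setup (finishes minute 55), the final polish can start at minute 55 and finishes at minute 100.
Camera build cannot start until the lighting setup (finishes minute 55, plus 20-minute gap → minute 75); rigging (finishes minute 45). The controlling bound is minute 75, so camera build finishes at 75 + 25 = minute 100.
Blocking needs all of camera build (finishes minute 100); rigging (finishes minute 45, plus 10-minute gap → minute 55); the lighting setup (finishes minute 55). That puts its earliest start at minute 100; it finishes at 100 + 35 = minute 135.
Rehearsal waits on blocking (finishes minute 135), so it starts at minute 135 and finishes at 135 + 45 = minute 180.
All tasks are finished once the last one completes. Finish times: Rigging at 45, The lighting setup at 55, Camera build at 100, Blocking at 135, Rehearsal at 180, The final polish at 100. The latest is minute 180.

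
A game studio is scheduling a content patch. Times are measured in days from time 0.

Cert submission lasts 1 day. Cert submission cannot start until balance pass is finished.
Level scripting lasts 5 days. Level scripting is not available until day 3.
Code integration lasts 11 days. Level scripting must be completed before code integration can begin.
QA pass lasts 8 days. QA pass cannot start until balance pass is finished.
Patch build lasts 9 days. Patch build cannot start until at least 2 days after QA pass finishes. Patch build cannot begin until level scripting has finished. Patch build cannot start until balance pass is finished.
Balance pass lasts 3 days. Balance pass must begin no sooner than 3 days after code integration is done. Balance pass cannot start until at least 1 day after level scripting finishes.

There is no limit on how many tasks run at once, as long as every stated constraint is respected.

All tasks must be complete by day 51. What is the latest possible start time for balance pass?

29

Patch build must finish by day 51; it takes 9 days, so it must start by 51 − 9 = day 42.
QA pass feeds into patch build (must start by day 42, minus 2-day gap → day 40); so QA pass must finish by day 40 and therefore start by day 32.
Cert submission must finish by day 51; it takes 1 day, so it must start by 51 − 1 = day 50.
Balance pass has several dependents: QA pass (must start by day 32); cert submission (must start by day 50); patch build (must start by day 42). The earliest of those limits is day 32, so balance pass must start by 32 − 3 = day 29.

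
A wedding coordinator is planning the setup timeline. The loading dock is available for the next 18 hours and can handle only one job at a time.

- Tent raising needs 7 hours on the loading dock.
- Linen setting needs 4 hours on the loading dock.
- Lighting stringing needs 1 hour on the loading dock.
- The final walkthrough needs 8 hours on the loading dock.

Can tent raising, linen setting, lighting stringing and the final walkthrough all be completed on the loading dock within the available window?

Running back to back, the jobs need 7 + 4 + 1 + 8 = 20 hours on the loading dock.
Since 20 > 18, they cannot all fit.

No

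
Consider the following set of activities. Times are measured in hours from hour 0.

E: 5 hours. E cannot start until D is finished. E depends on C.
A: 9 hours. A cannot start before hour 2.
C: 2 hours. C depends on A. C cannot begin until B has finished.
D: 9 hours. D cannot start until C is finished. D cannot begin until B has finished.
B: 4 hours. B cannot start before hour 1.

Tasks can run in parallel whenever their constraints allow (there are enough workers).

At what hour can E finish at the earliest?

After its own release at hour 1, B can start at hour 1 and finishes at hour 5.
A cannot begin until its own release at hour 2. It runs from hour 2 to 2 + 9 = hour 11.
C cannot start until A (finishes hour 11); B (finishes hour 5). The controlling bound is hour 11, so C finishes at 11 + 2 = hour 13.
D cannot start until C (finishes hour 13); B (finishes hour 5). The controlling bound is hour 13, so D finishes at 13 + 9 = hour 22.
E needs all of D (finishes hour 22); C (finishes hour 13). That puts its earliest start at hour 22; it finishes at 22 + 5 = hour 27.

27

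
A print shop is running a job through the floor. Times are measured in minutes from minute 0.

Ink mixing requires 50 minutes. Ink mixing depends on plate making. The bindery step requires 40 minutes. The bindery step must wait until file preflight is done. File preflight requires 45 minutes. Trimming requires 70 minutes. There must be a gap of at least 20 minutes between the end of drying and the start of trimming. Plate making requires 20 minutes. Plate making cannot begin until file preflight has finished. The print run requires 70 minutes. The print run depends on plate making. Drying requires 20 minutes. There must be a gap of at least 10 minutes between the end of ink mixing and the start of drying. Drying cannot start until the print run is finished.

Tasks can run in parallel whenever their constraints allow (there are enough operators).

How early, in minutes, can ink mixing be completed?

115

File preflight can start immediately at minute 0; it finishes at minute 45.
Plate making cannot begin until file preflight (finishes minute 45). It runs from minute 45 to 45 + 20 = minute 65.
Ink mixing waits on plate making (finishes minute 65), so it starts at minute 65 and finishes at 65 + 50 = minute 115.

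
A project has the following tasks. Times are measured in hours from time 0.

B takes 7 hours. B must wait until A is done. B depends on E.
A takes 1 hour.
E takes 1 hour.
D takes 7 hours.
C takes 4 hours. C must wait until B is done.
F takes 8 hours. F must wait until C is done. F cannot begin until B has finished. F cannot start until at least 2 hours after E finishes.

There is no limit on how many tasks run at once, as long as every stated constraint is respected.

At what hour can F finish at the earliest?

20

E can start immediately at hour 0; it finishes at hour 1.
A can start immediately at hour 0; it finishes at hour 1.
B cannot start until A (finishes hour 1); E (finishes hour 1). The controlling bound is hour 1, so B finishes at 1 + 7 = hour 8.
C cannot begin until B (finishes hour 8). It runs from hour 8 to 8 + 4 = hour 12.
F has to wait for C (finishes hour 12); B (finishes hour 8); E (finishes hour 1, plus 2-hour gap → hour 3). The latest of these is hour 12, so F runs hour 12 to 12 + 8 = hour 20.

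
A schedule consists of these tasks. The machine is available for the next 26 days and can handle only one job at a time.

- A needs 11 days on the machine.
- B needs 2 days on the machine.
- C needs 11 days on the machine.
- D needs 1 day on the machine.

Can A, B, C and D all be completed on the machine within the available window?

Yes

Running back to back, the jobs need 11 + 2 + 11 + 1 = 25 days on the machine.
Since 25 ≤ 26, they fit within the window.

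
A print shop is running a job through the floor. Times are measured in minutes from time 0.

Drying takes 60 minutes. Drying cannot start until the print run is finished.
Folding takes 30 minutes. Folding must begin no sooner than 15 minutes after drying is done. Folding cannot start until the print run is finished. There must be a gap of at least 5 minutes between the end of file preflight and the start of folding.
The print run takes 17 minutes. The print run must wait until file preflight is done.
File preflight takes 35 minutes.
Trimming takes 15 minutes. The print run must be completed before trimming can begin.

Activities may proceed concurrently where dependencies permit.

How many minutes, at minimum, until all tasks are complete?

Nothing blocks file preflight, so it runs from minute 0 to minute 35.
After file preflight (finishes minute 35), the print run can start at minute 35 and finishes at minute 52.
Trimming waits on the print run (finishes minute 52), so it starts at minute 52 and finishes at 52 + 15 = minute 67.
Drying cannot begin until the print run (finishes minute 52). It runs from minute 52 to 52 + 60 = minute 112.
For folding: drying (finishes minute 112, plus 15-minute gap → minute 127); the print run (finishes minute 52); file preflight (finishes minute 35, plus 5-minute gap → minute 40). Taking the maximum gives a start of minute 127, and it finishes at 127 + 30 = minute 157.
All tasks are finished once the last one completes. Finish times: File preflight at 35, The print run at 52, Drying at 112, Trimming at 67, Folding at 157. The latest is minute 157.

157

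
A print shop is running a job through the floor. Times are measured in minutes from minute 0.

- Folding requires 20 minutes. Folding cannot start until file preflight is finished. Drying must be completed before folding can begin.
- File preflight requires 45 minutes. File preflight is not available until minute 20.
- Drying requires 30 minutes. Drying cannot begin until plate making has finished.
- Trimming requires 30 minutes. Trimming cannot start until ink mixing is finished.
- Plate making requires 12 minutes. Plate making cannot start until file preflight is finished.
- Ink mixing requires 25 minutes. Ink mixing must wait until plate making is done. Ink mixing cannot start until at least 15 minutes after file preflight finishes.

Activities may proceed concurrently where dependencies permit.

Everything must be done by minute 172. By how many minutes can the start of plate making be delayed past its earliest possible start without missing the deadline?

40

File preflight waits on its own release at minute 20, so it starts at minute 20 and finishes at 20 + 45 = minute 65.
Plate making cannot begin until file preflight (finishes minute 65). It runs from minute 65 to 65 + 12 = minute 77.

Working backward from the deadline:
To finish by minute 172, trimming (duration 30) must start no later than minute 142.
Ink mixing has to be done before trimming (must start by minute 142). That means finishing by minute 142, i.e. starting by 142 − 25 = minute 117.
Folding has no dependents, so it just needs to finish by minute 172. Starting by 172 − 20 = minute 152 achieves that.
Drying has to be done before folding (must start by minute 152). That means finishing by minute 152, i.e. starting by 152 − 30 = minute 122.
Plate making has several dependents: ink mixing (must start by minute 117); drying (must start by minute 122). The earliest of those limits is minute 117, so plate making must start by 117 − 12 = minute 105.
So plate making can start as early as minute 65 and as late as minute 105, giving 105 − 65 = 40 minutes of slack.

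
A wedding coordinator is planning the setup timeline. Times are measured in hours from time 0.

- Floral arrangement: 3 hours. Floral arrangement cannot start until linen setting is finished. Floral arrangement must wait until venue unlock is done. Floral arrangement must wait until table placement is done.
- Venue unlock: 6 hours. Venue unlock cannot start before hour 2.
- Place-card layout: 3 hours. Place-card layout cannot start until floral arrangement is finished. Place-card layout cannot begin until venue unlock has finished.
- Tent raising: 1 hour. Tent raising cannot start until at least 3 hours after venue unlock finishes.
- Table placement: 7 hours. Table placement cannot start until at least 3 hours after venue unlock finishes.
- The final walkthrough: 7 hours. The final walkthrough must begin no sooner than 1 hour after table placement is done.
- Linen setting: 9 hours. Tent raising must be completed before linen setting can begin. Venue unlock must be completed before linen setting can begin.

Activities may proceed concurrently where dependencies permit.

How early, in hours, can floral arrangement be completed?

Venue unlock waits on its own release at hour 2, so it starts at hour 2 and finishes at 2 + 6 = hour 8.
After venue unlock (finishes hour 8, plus 3-hour gap → hour 11), table placement can start at hour 11 and finishes at hour 18.
Tent raising waits on venue unlock (finishes hour 8, plus 3-hour gap → hour 11), so it starts at hour 11 and finishes at 11 + 1 = hour 12.
Linen setting has to wait for tent raising (finishes hour 12); venue unlock (finishes hour 8). The latest of these is hour 12, so linen setting runs hour 12 to 12 + 9 = hour 21.
For floral arrangement: linen setting (finishes hour 21); venue unlock (finishes hour 8); table placement (finishes hour 18). Taking the maximum gives a start of hour 21, and it finishes at 21 + 3 = hour 24.

24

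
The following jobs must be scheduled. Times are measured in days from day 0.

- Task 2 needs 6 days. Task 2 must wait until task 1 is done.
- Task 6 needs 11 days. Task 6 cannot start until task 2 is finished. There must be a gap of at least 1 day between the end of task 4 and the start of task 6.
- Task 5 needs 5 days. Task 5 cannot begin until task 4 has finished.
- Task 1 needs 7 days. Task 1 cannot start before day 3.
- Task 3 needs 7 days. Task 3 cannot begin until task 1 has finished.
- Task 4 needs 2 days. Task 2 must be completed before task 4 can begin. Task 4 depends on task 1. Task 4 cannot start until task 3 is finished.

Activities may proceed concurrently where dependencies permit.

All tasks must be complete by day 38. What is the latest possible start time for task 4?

24

Task 5 has no dependents, so it just needs to finish by day 38. Starting by 38 − 5 = day 33 achieves that.
To finish by day 38, task 6 (duration 11) must start no later than day 27.
For task 4: task 5 (must start by day 33); task 6 (must start by day 27, minus 1-day gap → day 26). The most restrictive is day 26; with a 2-day duration, task 4 must start by day 24.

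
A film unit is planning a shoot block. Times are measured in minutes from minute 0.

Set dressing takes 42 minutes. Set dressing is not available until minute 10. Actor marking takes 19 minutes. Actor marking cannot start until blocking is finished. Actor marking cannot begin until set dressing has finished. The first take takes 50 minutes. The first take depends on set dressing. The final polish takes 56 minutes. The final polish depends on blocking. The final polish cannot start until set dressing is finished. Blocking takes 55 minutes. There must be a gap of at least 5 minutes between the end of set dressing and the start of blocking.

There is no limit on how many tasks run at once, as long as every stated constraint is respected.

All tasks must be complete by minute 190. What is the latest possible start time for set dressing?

32

Nothing follows actor marking; the deadline of minute 190 is its only limit. It must start by 190 − 19 = minute 171.
To finish by minute 190, the final polish (duration 56) must start no later than minute 134.
Blocking must finish in time for actor marking (must start by minute 171); the final polish (must start by minute 134). The tightest is minute 134, so blocking must start by 134 − 55 = minute 79.
To finish by minute 190, the first take (duration 50) must start no later than minute 140.
For set dressing: blocking (must start by minute 79, minus 5-minute gap → minute 74); actor marking (must start by minute 171); the final polish (must start by minute 134); the first take (must start by minute 140). The most restrictive is minute 74; with a 42-minute duration, set dressing must start by minute 32.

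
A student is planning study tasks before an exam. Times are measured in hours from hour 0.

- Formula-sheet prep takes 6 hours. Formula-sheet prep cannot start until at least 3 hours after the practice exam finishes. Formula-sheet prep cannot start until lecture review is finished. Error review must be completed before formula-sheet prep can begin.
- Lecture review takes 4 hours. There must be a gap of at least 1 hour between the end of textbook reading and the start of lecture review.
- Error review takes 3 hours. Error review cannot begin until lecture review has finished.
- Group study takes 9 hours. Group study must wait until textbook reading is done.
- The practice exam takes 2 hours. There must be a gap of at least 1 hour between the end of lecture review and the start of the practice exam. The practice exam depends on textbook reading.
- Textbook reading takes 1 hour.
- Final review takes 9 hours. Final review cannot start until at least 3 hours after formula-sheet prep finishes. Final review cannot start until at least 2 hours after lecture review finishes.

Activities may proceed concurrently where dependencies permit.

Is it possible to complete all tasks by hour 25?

No

Textbook reading can start immediately at hour 0; it finishes at hour 1.
After textbook reading (finishes hour 1), group study can start at hour 1 and finishes at hour 10.
After textbook reading (finishes hour 1, plus 1-hour gap → hour 2), lecture review can start at hour 2 and finishes at hour 6.
After lecture review (finishes hour 6), error review can start at hour 6 and finishes at hour 9.
The practice exam cannot start until lecture review (finishes hour 6, plus 1-hour gap → hour 7); textbook reading (finishes hour 1). The controlling bound is hour 7, so the practice exam finishes at 7 + 2 = hour 9.
Formula-sheet prep cannot start until the practice exam (finishes hour 9, plus 3-hour gap → hour 12); lecture review (finishes hour 6); error review (finishes hour 9). The controlling bound is hour 12, so formula-sheet prep finishes at 12 + 6 = hour 18.
Final review needs all of formula-sheet prep (finishes hour 18, plus 3-hour gap → hour 21); lecture review (finishes hour 6, plus 2-hour gap → hour 8). That puts its earliest start at hour 21; it finishes at 21 + 9 = hour 30.
The earliest everything can be done is hour 30, which is after the deadline of 25, so it is not possible.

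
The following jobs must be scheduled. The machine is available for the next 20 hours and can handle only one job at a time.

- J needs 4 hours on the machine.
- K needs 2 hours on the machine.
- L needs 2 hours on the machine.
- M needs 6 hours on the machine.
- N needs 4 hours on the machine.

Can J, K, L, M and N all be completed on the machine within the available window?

Yes

Running back to back, the jobs need 4 + 2 + 2 + 6 + 4 = 18 hours on the machine.
Since 18 ≤ 20, they fit within the window.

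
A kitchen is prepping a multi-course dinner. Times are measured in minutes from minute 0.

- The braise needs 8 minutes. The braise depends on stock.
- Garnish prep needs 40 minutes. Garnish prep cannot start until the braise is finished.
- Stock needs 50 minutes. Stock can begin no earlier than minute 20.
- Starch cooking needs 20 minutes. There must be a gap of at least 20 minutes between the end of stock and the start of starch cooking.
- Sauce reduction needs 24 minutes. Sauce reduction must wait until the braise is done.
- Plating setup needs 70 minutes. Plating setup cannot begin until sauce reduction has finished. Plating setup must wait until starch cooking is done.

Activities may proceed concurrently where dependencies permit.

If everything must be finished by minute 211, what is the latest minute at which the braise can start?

109

Nothing follows plating setup; the deadline of minute 211 is its only limit. It must start by 211 − 70 = minute 141.
Sauce reduction has to be done before plating setup (must start by minute 141). That means finishing by minute 141, i.e. starting by 141 − 24 = minute 117.
Garnish prep has no dependents, so it just needs to finish by minute 211. Starting by 211 − 40 = minute 171 achieves that.
The braise must finish in time for sauce reduction (must start by minute 117); garnish prep (must start by minute 171). The tightest is minute 117, so the braise must start by 117 − 8 = minute 109.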